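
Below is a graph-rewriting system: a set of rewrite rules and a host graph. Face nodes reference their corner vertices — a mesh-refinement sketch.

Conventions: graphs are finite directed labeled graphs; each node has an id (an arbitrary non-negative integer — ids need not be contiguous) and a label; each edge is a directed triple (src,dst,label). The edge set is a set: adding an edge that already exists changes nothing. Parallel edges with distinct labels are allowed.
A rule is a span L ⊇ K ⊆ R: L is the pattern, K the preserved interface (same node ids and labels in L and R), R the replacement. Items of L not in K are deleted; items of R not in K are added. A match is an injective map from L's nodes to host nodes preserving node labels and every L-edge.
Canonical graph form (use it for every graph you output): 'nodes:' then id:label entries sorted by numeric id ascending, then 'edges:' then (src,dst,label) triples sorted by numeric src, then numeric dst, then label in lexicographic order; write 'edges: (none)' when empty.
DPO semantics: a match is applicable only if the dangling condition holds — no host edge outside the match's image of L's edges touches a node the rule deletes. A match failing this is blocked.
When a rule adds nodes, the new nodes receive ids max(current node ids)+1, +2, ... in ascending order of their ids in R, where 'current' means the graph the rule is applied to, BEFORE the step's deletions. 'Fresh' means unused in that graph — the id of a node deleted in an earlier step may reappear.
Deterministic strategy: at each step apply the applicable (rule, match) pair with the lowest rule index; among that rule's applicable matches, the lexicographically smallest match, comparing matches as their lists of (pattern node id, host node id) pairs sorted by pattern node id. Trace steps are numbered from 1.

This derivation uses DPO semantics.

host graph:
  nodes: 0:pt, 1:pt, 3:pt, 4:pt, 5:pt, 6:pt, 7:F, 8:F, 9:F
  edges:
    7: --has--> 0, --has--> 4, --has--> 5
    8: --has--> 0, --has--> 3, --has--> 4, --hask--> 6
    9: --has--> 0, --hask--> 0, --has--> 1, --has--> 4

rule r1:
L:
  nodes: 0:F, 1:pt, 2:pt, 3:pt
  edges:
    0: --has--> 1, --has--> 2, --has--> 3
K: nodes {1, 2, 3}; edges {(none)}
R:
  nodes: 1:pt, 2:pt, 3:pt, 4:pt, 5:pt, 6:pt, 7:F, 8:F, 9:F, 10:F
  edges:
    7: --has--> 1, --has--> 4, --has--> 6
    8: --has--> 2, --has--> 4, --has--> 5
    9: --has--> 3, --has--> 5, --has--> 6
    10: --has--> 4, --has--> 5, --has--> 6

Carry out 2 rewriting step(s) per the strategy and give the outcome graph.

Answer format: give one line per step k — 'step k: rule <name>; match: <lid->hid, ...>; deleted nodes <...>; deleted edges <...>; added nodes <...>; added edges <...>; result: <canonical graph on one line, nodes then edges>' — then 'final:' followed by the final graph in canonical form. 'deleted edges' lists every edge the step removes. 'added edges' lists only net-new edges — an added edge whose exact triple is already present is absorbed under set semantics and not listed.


step 1: rule r1; match: 0->7, 1->0, 2->4, 3->5; deleted nodes 7; deleted edges (7,0,has); (7,4,has); (7,5,has); added nodes 10, 11, 12, 13, 14, 15, 16; added edges (13,0,has); (13,10,has); (13,12,has); (14,4,has); (14,10,has); (14,11,has); (15,5,has); (15,11,has); (15,12,has); (16,10,has); (16,11,has); (16,12,has); result: nodes: 0:pt, 1:pt, 3:pt, 4:pt, 5:pt, 6:pt, 8:F, 9:F, 10:pt, 11:pt, 12:pt, 13:F, 14:F, 15:F, 16:F edges: (8,0,has); (8,3,has); (8,4,has); (8,6,hask); (9,0,has); (9,0,hask); (9,1,has); (9,4,has); (13,0,has); (13,10,has); (13,12,has); (14,4,has); (14,10,has); (14,11,has); (15,5,has); (15,11,has); (15,12,has); (16,10,has); (16,11,has); (16,12,has)
step 2: rule r1; match: 0->13, 1->0, 2->10, 3->12; deleted nodes 13; deleted edges (13,0,has); (13,10,has); (13,12,has); added nodes 17, 18, 19, 20, 21, 22, 23; added edges (20,0,has); (20,17,has); (20,19,has); (21,10,has); (21,17,has); (21,18,has); (22,12,has); (22,18,has); (22,19,has); (23,17,has); (23,18,has); (23,19,has); result: nodes: 0:pt, 1:pt, 3:pt, 4:pt, 5:pt, 6:pt, 8:F, 9:F, 10:pt, 11:pt, 12:pt, 14:F, 15:F, 16:F, 17:pt, 18:pt, 19:pt, 20:F, 21:F, 22:F, 23:F edges: (8,0,has); (8,3,has); (8,4,has); (8,6,hask); (9,0,has); (9,0,hask); (9,1,has); (9,4,has); (14,4,has); (14,10,has); (14,11,has); (15,5,has); (15,11,has); (15,12,has); (16,10,has); (16,11,has); (16,12,has); (20,0,has); (20,17,has); (20,19,has); (21,10,has); (21,17,has); (21,18,has); (22,12,has); (22,18,has); (22,19,has); (23,17,has); (23,18,has); (23,19,has)
final:
nodes: 0:pt, 1:pt, 3:pt, 4:pt, 5:pt, 6:pt, 8:F, 9:F, 10:pt, 11:pt, 12:pt, 14:F, 15:F, 16:F, 17:pt, 18:pt, 19:pt, 20:F, 21:F, 22:F, 23:F
edges: (8,0,has); (8,3,has); (8,4,has); (8,6,hask); (9,0,has); (9,0,hask); (9,1,has); (9,4,has); (14,4,has); (14,10,has); (14,11,has); (15,5,has); (15,11,has); (15,12,has); (16,10,has); (16,11,has); (16,12,has); (20,0,has); (20,17,has); (20,19,has); (21,10,has); (21,17,has); (21,18,has); (22,12,has); (22,18,has); (22,19,has); (23,17,has); (23,18,has); (23,19,has)


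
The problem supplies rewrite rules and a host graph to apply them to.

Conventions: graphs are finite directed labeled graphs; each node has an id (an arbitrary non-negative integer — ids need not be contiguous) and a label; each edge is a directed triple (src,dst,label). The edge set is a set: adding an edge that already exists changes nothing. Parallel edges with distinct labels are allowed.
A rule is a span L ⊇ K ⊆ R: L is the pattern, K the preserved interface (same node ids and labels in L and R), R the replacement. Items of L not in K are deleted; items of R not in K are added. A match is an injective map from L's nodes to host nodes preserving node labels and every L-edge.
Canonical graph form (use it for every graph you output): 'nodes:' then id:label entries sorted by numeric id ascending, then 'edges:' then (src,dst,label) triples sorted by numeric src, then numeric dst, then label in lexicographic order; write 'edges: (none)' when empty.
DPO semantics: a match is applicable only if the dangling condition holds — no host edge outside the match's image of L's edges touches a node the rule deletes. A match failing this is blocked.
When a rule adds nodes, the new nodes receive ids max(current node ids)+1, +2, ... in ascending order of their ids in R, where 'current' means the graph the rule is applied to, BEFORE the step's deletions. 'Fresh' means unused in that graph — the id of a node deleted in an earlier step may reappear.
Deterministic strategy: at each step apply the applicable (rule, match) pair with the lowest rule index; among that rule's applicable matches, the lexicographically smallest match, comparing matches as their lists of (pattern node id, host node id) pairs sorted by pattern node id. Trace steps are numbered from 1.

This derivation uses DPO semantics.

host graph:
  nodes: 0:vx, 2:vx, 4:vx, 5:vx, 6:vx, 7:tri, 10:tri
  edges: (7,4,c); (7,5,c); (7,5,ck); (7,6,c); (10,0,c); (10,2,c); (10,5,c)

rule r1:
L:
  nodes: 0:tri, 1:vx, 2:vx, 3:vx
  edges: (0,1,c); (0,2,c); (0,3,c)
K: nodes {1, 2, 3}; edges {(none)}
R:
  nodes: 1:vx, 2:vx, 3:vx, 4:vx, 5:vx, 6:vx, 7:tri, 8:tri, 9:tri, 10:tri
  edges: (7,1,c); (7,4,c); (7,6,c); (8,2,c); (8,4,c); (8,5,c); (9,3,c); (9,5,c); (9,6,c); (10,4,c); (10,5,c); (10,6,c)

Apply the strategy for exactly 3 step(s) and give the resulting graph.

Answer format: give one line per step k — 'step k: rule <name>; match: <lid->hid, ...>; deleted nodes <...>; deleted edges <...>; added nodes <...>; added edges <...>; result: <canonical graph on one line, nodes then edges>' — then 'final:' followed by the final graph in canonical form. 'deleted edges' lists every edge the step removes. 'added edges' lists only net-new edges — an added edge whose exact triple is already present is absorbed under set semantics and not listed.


step 1: rule r1; match: 0->10, 1->0, 2->2, 3->5; deleted nodes 10; deleted edges (10,0,c); (10,2,c); (10,5,c); added nodes 11, 12, 13, 14, 15, 16, 17; added edges (14,0,c); (14,11,c); (14,13,c); (15,2,c); (15,11,c); (15,12,c); (16,5,c); (16,12,c); (16,13,c); (17,11,c); (17,12,c); (17,13,c); result: nodes: 0:vx, 2:vx, 4:vx, 5:vx, 6:vx, 7:tri, 11:vx, 12:vx, 13:vx, 14:tri, 15:tri, 16:tri, 17:tri edges: (7,4,c); (7,5,c); (7,5,ck); (7,6,c); (14,0,c); (14,11,c); (14,13,c); (15,2,c); (15,11,c); (15,12,c); (16,5,c); (16,12,c); (16,13,c); (17,11,c); (17,12,c); (17,13,c)
step 2: rule r1; match: 0->14, 1->0, 2->11, 3->13; deleted nodes 14; deleted edges (14,0,c); (14,11,c); (14,13,c); added nodes 18, 19, 20, 21, 22, 23, 24; added edges (21,0,c); (21,18,c); (21,20,c); (22,11,c); (22,18,c); (22,19,c); (23,13,c); (23,19,c); (23,20,c); (24,18,c); (24,19,c); (24,20,c); result: nodes: 0:vx, 2:vx, 4:vx, 5:vx, 6:vx, 7:tri, 11:vx, 12:vx, 13:vx, 15:tri, 16:tri, 17:tri, 18:vx, 19:vx, 20:vx, 21:tri, 22:tri, 23:tri, 24:tri edges: (7,4,c); (7,5,c); (7,5,ck); (7,6,c); (15,2,c); (15,11,c); (15,12,c); (16,5,c); (16,12,c); (16,13,c); (17,11,c); (17,12,c); (17,13,c); (21,0,c); (21,18,c); (21,20,c); (22,11,c); (22,18,c); (22,19,c); (23,13,c); (23,19,c); (23,20,c); (24,18,c); (24,19,c); (24,20,c)
step 3: rule r1; match: 0->15, 1->2, 2->11, 3->12; deleted nodes 15; deleted edges (15,2,c); (15,11,c); (15,12,c); added nodes 25, 26, 27, 28, 29, 30, 31; added edges (28,2,c); (28,25,c); (28,27,c); (29,11,c); (29,25,c); (29,26,c); (30,12,c); (30,26,c); (30,27,c); (31,25,c); (31,26,c); (31,27,c); result: nodes: 0:vx, 2:vx, 4:vx, 5:vx, 6:vx, 7:tri, 11:vx, 12:vx, 13:vx, 16:tri, 17:tri, 18:vx, 19:vx, 20:vx, 21:tri, 22:tri, 23:tri, 24:tri, 25:vx, 26:vx, 27:vx, 28:tri, 29:tri, 30:tri, 31:tri edges: (7,4,c); (7,5,c); (7,5,ck); (7,6,c); (16,5,c); (16,12,c); (16,13,c); (17,11,c); (17,12,c); (17,13,c); (21,0,c); (21,18,c); (21,20,c); (22,11,c); (22,18,c); (22,19,c); (23,13,c); (23,19,c); (23,20,c); (24,18,c); (24,19,c); (24,20,c); (28,2,c); (28,25,c); (28,27,c); (29,11,c); (29,25,c); (29,26,c); (30,12,c); (30,26,c); (30,27,c); (31,25,c); (31,26,c); (31,27,c)
final:
nodes: 0:vx, 2:vx, 4:vx, 5:vx, 6:vx, 7:tri, 11:vx, 12:vx, 13:vx, 16:tri, 17:tri, 18:vx, 19:vx, 20:vx, 21:tri, 22:tri, 23:tri, 24:tri, 25:vx, 26:vx, 27:vx, 28:tri, 29:tri, 30:tri, 31:tri
edges: (7,4,c); (7,5,c); (7,5,ck); (7,6,c); (16,5,c); (16,12,c); (16,13,c); (17,11,c); (17,12,c); (17,13,c); (21,0,c); (21,18,c); (21,20,c); (22,11,c); (22,18,c); (22,19,c); (23,13,c); (23,19,c); (23,20,c); (24,18,c); (24,19,c); (24,20,c); (28,2,c); (28,25,c); (28,27,c); (29,11,c); (29,25,c); (29,26,c); (30,12,c); (30,26,c); (30,27,c); (31,25,c); (31,26,c); (31,27,c)


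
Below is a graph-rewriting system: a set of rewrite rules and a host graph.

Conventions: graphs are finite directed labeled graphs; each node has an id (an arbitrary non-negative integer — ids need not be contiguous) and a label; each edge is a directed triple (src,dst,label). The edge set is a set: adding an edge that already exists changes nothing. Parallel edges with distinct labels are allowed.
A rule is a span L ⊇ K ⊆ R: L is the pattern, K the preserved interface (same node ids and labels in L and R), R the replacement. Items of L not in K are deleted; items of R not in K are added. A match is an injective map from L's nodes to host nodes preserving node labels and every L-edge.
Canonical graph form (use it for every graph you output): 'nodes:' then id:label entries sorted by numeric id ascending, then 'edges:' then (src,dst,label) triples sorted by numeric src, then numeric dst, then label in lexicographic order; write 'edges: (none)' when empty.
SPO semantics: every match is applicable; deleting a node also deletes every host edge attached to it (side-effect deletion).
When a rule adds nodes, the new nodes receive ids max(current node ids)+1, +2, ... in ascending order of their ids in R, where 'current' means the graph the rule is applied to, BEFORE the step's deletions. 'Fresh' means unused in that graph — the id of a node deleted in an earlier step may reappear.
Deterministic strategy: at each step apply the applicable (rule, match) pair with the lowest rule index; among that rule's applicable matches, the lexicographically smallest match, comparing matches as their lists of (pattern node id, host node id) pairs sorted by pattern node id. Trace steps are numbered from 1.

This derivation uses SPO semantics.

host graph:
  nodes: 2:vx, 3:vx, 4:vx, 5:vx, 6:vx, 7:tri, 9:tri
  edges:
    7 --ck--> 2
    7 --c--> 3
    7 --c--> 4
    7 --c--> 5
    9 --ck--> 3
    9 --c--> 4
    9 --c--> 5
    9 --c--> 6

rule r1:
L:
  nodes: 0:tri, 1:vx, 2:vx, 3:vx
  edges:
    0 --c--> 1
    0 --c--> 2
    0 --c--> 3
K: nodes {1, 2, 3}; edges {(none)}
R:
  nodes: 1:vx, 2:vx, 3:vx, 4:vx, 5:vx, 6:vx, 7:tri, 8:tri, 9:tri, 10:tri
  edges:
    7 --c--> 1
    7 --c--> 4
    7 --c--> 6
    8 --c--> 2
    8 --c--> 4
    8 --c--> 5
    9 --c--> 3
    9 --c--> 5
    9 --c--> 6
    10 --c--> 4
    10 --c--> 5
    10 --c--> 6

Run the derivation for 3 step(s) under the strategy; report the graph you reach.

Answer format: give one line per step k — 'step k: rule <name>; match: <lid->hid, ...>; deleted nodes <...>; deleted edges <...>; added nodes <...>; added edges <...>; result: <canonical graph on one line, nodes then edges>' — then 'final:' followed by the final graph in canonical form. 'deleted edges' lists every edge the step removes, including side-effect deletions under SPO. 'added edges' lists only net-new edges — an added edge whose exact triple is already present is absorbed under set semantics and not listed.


step 1: rule r1; match: 0->7, 1->3, 2->4, 3->5; deleted nodes 7; deleted edges (7,2,ck); (7,3,c); (7,4,c); (7,5,c); added nodes 10, 11, 12, 13, 14, 15, 16; added edges (13,3,c); (13,10,c); (13,12,c); (14,4,c); (14,10,c); (14,11,c); (15,5,c); (15,11,c); (15,12,c); (16,10,c); (16,11,c); (16,12,c); result: nodes: 2:vx, 3:vx, 4:vx, 5:vx, 6:vx, 9:tri, 10:vx, 11:vx, 12:vx, 13:tri, 14:tri, 15:tri, 16:tri edges: (9,3,ck); (9,4,c); (9,5,c); (9,6,c); (13,3,c); (13,10,c); (13,12,c); (14,4,c); (14,10,c); (14,11,c); (15,5,c); (15,11,c); (15,12,c); (16,10,c); (16,11,c); (16,12,c)
step 2: rule r1; match: 0->9, 1->4, 2->5, 3->6; deleted nodes 9; deleted edges (9,3,ck); (9,4,c); (9,5,c); (9,6,c); added nodes 17, 18, 19, 20, 21, 22, 23; added edges (20,4,c); (20,17,c); (20,19,c); (21,5,c); (21,17,c); (21,18,c); (22,6,c); (22,18,c); (22,19,c); (23,17,c); (23,18,c); (23,19,c); result: nodes: 2:vx, 3:vx, 4:vx, 5:vx, 6:vx, 10:vx, 11:vx, 12:vx, 13:tri, 14:tri, 15:tri, 16:tri, 17:vx, 18:vx, 19:vx, 20:tri, 21:tri, 22:tri, 23:tri edges: (13,3,c); (13,10,c); (13,12,c); (14,4,c); (14,10,c); (14,11,c); (15,5,c); (15,11,c); (15,12,c); (16,10,c); (16,11,c); (16,12,c); (20,4,c); (20,17,c); (20,19,c); (21,5,c); (21,17,c); (21,18,c); (22,6,c); (22,18,c); (22,19,c); (23,17,c); (23,18,c); (23,19,c)
step 3: rule r1; match: 0->13, 1->3, 2->10, 3->12; deleted nodes 13; deleted edges (13,3,c); (13,10,c); (13,12,c); added nodes 24, 25, 26, 27, 28, 29, 30; added edges (27,3,c); (27,24,c); (27,26,c); (28,10,c); (28,24,c); (28,25,c); (29,12,c); (29,25,c); (29,26,c); (30,24,c); (30,25,c); (30,26,c); result: nodes: 2:vx, 3:vx, 4:vx, 5:vx, 6:vx, 10:vx, 11:vx, 12:vx, 14:tri, 15:tri, 16:tri, 17:vx, 18:vx, 19:vx, 20:tri, 21:tri, 22:tri, 23:tri, 24:vx, 25:vx, 26:vx, 27:tri, 28:tri, 29:tri, 30:tri edges: (14,4,c); (14,10,c); (14,11,c); (15,5,c); (15,11,c); (15,12,c); (16,10,c); (16,11,c); (16,12,c); (20,4,c); (20,17,c); (20,19,c); (21,5,c); (21,17,c); (21,18,c); (22,6,c); (22,18,c); (22,19,c); (23,17,c); (23,18,c); (23,19,c); (27,3,c); (27,24,c); (27,26,c); (28,10,c); (28,24,c); (28,25,c); (29,12,c); (29,25,c); (29,26,c); (30,24,c); (30,25,c); (30,26,c)
final:
nodes: 2:vx, 3:vx, 4:vx, 5:vx, 6:vx, 10:vx, 11:vx, 12:vx, 14:tri, 15:tri, 16:tri, 17:vx, 18:vx, 19:vx, 20:tri, 21:tri, 22:tri, 23:tri, 24:vx, 25:vx, 26:vx, 27:tri, 28:tri, 29:tri, 30:tri
edges: (14,4,c); (14,10,c); (14,11,c); (15,5,c); (15,11,c); (15,12,c); (16,10,c); (16,11,c); (16,12,c); (20,4,c); (20,17,c); (20,19,c); (21,5,c); (21,17,c); (21,18,c); (22,6,c); (22,18,c); (22,19,c); (23,17,c); (23,18,c); (23,19,c); (27,3,c); (27,24,c); (27,26,c); (28,10,c); (28,24,c); (28,25,c); (29,12,c); (29,25,c); (29,26,c); (30,24,c); (30,25,c); (30,26,c)


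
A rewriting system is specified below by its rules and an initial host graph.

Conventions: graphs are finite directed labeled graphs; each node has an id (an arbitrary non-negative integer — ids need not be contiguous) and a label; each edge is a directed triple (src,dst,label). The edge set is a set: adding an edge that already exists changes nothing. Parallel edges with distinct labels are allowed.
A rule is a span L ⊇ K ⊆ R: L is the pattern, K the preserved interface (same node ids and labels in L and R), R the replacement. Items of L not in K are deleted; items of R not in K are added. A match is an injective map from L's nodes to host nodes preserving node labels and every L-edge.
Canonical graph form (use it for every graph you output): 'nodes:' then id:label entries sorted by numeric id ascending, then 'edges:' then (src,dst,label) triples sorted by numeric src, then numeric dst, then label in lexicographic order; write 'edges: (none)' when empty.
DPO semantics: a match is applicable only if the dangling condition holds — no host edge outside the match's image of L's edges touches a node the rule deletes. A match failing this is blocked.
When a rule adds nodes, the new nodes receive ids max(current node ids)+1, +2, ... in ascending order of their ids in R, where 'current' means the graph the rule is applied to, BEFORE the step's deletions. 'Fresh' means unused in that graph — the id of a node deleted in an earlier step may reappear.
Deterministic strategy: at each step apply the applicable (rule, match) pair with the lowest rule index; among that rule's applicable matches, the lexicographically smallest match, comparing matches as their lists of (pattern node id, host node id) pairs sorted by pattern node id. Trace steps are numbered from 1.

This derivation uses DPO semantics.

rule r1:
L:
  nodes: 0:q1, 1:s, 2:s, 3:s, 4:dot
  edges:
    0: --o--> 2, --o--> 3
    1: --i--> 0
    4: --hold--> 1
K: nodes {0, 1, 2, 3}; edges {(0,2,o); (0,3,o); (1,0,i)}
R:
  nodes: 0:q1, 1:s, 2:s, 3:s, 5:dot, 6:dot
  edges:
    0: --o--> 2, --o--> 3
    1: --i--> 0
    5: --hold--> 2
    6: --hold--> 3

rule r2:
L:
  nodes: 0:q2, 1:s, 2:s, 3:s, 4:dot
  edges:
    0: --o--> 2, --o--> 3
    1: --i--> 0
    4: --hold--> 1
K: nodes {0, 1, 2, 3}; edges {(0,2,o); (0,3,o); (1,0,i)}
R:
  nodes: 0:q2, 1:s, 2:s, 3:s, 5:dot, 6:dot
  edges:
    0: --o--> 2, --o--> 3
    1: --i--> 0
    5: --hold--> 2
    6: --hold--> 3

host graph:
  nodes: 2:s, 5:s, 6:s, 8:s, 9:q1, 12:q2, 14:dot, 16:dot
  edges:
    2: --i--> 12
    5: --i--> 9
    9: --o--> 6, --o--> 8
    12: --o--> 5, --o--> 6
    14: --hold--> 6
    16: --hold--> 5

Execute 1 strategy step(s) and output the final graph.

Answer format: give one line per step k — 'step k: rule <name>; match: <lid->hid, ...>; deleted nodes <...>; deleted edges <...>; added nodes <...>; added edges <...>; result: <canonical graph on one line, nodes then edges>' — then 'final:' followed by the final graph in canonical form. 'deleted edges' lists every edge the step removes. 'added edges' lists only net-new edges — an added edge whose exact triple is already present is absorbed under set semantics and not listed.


step 1: rule r1; match: 0->9, 1->5, 2->6, 3->8, 4->16; deleted nodes 16; deleted edges (16,5,hold); added nodes 17, 18; added edges (17,6,hold); (18,8,hold); result: nodes: 2:s, 5:s, 6:s, 8:s, 9:q1, 12:q2, 14:dot, 17:dot, 18:dot edges: (2,12,i); (5,9,i); (9,6,o); (9,8,o); (12,5,o); (12,6,o); (14,6,hold); (17,6,hold); (18,8,hold)
final:
nodes: 2:s, 5:s, 6:s, 8:s, 9:q1, 12:q2, 14:dot, 17:dot, 18:dot
edges: (2,12,i); (5,9,i); (9,6,o); (9,8,o); (12,5,o); (12,6,o); (14,6,hold); (17,6,hold); (18,8,hold)


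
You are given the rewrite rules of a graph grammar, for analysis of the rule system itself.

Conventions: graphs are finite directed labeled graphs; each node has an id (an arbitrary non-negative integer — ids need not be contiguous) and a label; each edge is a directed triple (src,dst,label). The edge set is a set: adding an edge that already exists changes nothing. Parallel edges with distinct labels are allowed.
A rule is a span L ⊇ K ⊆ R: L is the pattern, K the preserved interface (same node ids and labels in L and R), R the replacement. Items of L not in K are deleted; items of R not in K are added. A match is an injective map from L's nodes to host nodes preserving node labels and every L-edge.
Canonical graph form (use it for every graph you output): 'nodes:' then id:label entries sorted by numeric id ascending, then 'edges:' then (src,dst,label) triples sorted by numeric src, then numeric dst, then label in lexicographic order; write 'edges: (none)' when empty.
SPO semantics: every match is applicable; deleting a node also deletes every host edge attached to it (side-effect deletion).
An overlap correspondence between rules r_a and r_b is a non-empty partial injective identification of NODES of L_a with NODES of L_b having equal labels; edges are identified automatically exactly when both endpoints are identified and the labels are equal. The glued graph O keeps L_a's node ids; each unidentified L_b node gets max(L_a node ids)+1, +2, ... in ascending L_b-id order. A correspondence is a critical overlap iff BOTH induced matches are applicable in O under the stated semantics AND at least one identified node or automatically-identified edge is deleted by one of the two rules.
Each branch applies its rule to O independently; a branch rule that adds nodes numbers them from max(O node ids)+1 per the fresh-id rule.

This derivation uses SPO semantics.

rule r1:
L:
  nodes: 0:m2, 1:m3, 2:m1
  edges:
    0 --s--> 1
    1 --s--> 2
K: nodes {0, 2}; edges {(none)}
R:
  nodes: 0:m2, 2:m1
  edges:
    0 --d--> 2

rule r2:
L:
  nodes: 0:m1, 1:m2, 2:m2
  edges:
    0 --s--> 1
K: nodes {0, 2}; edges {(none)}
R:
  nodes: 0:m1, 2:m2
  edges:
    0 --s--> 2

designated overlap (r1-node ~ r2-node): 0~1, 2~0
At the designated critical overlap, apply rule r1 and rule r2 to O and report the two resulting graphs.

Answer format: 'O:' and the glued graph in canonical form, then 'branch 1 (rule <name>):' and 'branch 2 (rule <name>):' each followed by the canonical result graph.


O:
nodes: 0:m2, 1:m3, 2:m1, 3:m2
edges: (0,1,s); (1,2,s); (2,0,s)
branch 1 (rule r1):
nodes: 0:m2, 2:m1, 3:m2
edges: (0,2,d); (2,0,s)
branch 2 (rule r2):
nodes: 1:m3, 2:m1, 3:m2
edges: (1,2,s); (2,3,s)


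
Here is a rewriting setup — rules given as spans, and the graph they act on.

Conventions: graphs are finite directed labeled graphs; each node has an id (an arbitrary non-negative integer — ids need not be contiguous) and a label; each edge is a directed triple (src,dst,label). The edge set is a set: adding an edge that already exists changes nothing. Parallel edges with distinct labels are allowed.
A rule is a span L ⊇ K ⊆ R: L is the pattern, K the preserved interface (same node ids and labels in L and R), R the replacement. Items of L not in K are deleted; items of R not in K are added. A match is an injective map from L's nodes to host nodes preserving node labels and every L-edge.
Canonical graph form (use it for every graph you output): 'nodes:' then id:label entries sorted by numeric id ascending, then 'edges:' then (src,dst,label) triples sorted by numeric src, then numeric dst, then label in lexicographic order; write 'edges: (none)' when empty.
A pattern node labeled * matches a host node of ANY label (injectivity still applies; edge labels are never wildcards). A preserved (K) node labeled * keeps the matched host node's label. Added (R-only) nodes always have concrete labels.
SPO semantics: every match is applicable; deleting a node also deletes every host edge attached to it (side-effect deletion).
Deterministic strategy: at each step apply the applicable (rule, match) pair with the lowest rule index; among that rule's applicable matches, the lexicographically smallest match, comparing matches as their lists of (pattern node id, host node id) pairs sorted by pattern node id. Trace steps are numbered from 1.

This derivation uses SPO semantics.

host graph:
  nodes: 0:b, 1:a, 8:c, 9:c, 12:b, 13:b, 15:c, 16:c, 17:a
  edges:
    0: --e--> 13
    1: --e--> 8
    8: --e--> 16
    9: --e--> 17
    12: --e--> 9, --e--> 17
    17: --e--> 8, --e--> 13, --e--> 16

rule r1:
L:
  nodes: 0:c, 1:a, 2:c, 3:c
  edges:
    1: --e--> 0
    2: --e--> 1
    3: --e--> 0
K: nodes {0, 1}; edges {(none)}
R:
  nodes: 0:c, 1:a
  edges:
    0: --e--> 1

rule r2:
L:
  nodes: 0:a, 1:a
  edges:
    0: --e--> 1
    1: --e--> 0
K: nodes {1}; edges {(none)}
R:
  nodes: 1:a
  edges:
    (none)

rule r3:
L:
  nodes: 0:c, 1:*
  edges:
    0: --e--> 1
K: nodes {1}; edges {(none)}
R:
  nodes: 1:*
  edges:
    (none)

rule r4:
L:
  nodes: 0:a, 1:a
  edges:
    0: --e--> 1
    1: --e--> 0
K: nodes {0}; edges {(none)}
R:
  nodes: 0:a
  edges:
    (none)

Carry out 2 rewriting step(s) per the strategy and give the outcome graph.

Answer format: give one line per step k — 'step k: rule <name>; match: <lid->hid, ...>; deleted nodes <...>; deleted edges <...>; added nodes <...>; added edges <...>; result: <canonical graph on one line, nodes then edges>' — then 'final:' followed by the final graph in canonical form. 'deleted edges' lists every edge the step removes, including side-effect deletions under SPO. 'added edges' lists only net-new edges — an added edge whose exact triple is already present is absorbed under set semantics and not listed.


step 1: rule r1; match: 0->16, 1->17, 2->9, 3->8; deleted nodes 8, 9; deleted edges (1,8,e); (8,16,e); (9,17,e); (12,9,e); (17,8,e); (17,16,e); added nodes (none); added edges (16,17,e); result: nodes: 0:b, 1:a, 12:b, 13:b, 15:c, 16:c, 17:a edges: (0,13,e); (12,17,e); (16,17,e); (17,13,e)
step 2: rule r3; match: 0->16, 1->17; deleted nodes 16; deleted edges (16,17,e); added nodes (none); added edges (none); result: nodes: 0:b, 1:a, 12:b, 13:b, 15:c, 17:a edges: (0,13,e); (12,17,e); (17,13,e)
final:
nodes: 0:b, 1:a, 12:b, 13:b, 15:c, 17:a
edges: (0,13,e); (12,17,e); (17,13,e)


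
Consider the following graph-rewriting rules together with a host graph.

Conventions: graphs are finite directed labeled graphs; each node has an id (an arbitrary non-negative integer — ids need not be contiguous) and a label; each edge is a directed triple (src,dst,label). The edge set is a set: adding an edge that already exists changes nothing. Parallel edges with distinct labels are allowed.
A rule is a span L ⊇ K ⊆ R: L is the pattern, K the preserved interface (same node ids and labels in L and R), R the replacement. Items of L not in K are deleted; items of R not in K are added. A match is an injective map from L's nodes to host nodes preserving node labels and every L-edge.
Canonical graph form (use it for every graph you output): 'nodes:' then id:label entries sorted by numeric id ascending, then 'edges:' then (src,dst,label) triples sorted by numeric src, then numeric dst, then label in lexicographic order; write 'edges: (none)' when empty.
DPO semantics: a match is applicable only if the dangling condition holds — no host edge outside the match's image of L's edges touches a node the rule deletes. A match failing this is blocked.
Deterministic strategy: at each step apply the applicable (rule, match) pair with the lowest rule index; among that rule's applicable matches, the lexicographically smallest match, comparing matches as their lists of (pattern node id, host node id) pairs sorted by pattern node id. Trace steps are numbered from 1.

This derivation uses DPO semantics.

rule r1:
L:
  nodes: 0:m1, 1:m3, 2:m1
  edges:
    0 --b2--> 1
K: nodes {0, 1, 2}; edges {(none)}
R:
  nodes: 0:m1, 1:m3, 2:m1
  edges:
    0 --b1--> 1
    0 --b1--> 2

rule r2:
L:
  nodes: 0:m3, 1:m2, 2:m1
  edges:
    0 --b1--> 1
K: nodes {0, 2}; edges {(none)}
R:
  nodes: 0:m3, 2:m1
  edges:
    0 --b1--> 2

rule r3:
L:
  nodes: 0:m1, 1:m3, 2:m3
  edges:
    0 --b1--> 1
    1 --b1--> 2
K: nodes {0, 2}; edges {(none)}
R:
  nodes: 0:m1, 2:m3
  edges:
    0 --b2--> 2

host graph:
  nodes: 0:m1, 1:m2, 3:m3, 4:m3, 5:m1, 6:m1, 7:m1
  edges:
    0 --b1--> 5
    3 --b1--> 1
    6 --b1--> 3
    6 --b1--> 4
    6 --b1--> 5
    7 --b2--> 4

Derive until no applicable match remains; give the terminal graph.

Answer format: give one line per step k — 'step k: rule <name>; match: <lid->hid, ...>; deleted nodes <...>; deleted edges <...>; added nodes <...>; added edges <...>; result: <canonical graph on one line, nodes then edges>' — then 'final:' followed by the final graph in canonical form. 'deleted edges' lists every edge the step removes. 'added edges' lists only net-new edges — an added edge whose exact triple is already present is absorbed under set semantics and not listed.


step 1: rule r1; match: 0->7, 1->4, 2->0; deleted nodes (none); deleted edges (7,4,b2); added nodes (none); added edges (7,0,b1); (7,4,b1); result: nodes: 0:m1, 1:m2, 3:m3, 4:m3, 5:m1, 6:m1, 7:m1 edges: (0,5,b1); (3,1,b1); (6,3,b1); (6,4,b1); (6,5,b1); (7,0,b1); (7,4,b1)
step 2: rule r2; match: 0->3, 1->1, 2->0; deleted nodes 1; deleted edges (3,1,b1); added nodes (none); added edges (3,0,b1); result: nodes: 0:m1, 3:m3, 4:m3, 5:m1, 6:m1, 7:m1 edges: (0,5,b1); (3,0,b1); (6,3,b1); (6,4,b1); (6,5,b1); (7,0,b1); (7,4,b1)
final:
nodes: 0:m1, 3:m3, 4:m3, 5:m1, 6:m1, 7:m1
edges: (0,5,b1); (3,0,b1); (6,3,b1); (6,4,b1); (6,5,b1); (7,0,b1); (7,4,b1)


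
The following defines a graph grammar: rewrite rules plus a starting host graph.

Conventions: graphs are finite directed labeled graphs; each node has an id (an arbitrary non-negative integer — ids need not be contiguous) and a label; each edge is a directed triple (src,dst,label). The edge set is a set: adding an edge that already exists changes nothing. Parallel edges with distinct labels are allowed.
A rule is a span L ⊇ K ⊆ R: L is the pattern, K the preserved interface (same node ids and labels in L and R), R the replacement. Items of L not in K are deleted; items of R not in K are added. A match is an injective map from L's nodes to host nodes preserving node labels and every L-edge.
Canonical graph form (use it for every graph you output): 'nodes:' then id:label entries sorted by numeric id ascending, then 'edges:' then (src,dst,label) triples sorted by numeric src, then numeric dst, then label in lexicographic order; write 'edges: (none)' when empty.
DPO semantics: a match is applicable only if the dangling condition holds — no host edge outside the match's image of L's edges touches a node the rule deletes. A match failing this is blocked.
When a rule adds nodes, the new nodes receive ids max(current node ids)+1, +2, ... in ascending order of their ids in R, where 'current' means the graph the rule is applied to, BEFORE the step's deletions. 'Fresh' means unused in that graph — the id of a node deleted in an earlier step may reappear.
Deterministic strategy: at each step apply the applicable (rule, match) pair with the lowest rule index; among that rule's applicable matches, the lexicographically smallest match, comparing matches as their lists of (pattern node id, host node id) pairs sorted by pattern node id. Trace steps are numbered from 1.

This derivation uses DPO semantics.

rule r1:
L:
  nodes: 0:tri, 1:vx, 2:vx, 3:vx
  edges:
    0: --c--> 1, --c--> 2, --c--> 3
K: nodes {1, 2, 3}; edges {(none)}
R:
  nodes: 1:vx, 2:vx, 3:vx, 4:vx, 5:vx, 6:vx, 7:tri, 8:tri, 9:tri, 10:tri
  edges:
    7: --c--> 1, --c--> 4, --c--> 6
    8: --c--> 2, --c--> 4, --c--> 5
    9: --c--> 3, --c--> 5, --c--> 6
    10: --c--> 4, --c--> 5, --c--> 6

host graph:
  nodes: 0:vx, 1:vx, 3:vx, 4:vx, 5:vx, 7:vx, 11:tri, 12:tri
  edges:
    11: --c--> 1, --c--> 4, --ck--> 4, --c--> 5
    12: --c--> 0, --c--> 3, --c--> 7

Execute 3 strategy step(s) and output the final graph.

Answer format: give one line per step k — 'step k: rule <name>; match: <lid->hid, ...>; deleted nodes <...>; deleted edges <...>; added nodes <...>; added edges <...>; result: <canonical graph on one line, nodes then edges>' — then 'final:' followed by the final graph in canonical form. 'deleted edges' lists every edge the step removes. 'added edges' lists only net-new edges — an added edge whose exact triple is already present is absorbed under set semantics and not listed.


step 1: rule r1; match: 0->12, 1->0, 2->3, 3->7; deleted nodes 12; deleted edges (12,0,c); (12,3,c); (12,7,c); added nodes 13, 14, 15, 16, 17, 18, 19; added edges (16,0,c); (16,13,c); (16,15,c); (17,3,c); (17,13,c); (17,14,c); (18,7,c); (18,14,c); (18,15,c); (19,13,c); (19,14,c); (19,15,c); result: nodes: 0:vx, 1:vx, 3:vx, 4:vx, 5:vx, 7:vx, 11:tri, 13:vx, 14:vx, 15:vx, 16:tri, 17:tri, 18:tri, 19:tri edges: (11,1,c); (11,4,c); (11,4,ck); (11,5,c); (16,0,c); (16,13,c); (16,15,c); (17,3,c); (17,13,c); (17,14,c); (18,7,c); (18,14,c); (18,15,c); (19,13,c); (19,14,c); (19,15,c)
step 2: rule r1; match: 0->16, 1->0, 2->13, 3->15; deleted nodes 16; deleted edges (16,0,c); (16,13,c); (16,15,c); added nodes 20, 21, 22, 23, 24, 25, 26; added edges (23,0,c); (23,20,c); (23,22,c); (24,13,c); (24,20,c); (24,21,c); (25,15,c); (25,21,c); (25,22,c); (26,20,c); (26,21,c); (26,22,c); result: nodes: 0:vx, 1:vx, 3:vx, 4:vx, 5:vx, 7:vx, 11:tri, 13:vx, 14:vx, 15:vx, 17:tri, 18:tri, 19:tri, 20:vx, 21:vx, 22:vx, 23:tri, 24:tri, 25:tri, 26:tri edges: (11,1,c); (11,4,c); (11,4,ck); (11,5,c); (17,3,c); (17,13,c); (17,14,c); (18,7,c); (18,14,c); (18,15,c); (19,13,c); (19,14,c); (19,15,c); (23,0,c); (23,20,c); (23,22,c); (24,13,c); (24,20,c); (24,21,c); (25,15,c); (25,21,c); (25,22,c); (26,20,c); (26,21,c); (26,22,c)
step 3: rule r1; match: 0->17, 1->3, 2->13, 3->14; deleted nodes 17; deleted edges (17,3,c); (17,13,c); (17,14,c); added nodes 27, 28, 29, 30, 31, 32, 33; added edges (30,3,c); (30,27,c); (30,29,c); (31,13,c); (31,27,c); (31,28,c); (32,14,c); (32,28,c); (32,29,c); (33,27,c); (33,28,c); (33,29,c); result: nodes: 0:vx, 1:vx, 3:vx, 4:vx, 5:vx, 7:vx, 11:tri, 13:vx, 14:vx, 15:vx, 18:tri, 19:tri, 20:vx, 21:vx, 22:vx, 23:tri, 24:tri, 25:tri, 26:tri, 27:vx, 28:vx, 29:vx, 30:tri, 31:tri, 32:tri, 33:tri edges: (11,1,c); (11,4,c); (11,4,ck); (11,5,c); (18,7,c); (18,14,c); (18,15,c); (19,13,c); (19,14,c); (19,15,c); (23,0,c); (23,20,c); (23,22,c); (24,13,c); (24,20,c); (24,21,c); (25,15,c); (25,21,c); (25,22,c); (26,20,c); (26,21,c); (26,22,c); (30,3,c); (30,27,c); (30,29,c); (31,13,c); (31,27,c); (31,28,c); (32,14,c); (32,28,c); (32,29,c); (33,27,c); (33,28,c); (33,29,c)
final:
nodes: 0:vx, 1:vx, 3:vx, 4:vx, 5:vx, 7:vx, 11:tri, 13:vx, 14:vx, 15:vx, 18:tri, 19:tri, 20:vx, 21:vx, 22:vx, 23:tri, 24:tri, 25:tri, 26:tri, 27:vx, 28:vx, 29:vx, 30:tri, 31:tri, 32:tri, 33:tri
edges: (11,1,c); (11,4,c); (11,4,ck); (11,5,c); (18,7,c); (18,14,c); (18,15,c); (19,13,c); (19,14,c); (19,15,c); (23,0,c); (23,20,c); (23,22,c); (24,13,c); (24,20,c); (24,21,c); (25,15,c); (25,21,c); (25,22,c); (26,20,c); (26,21,c); (26,22,c); (30,3,c); (30,27,c); (30,29,c); (31,13,c); (31,27,c); (31,28,c); (32,14,c); (32,28,c); (32,29,c); (33,27,c); (33,28,c); (33,29,c)


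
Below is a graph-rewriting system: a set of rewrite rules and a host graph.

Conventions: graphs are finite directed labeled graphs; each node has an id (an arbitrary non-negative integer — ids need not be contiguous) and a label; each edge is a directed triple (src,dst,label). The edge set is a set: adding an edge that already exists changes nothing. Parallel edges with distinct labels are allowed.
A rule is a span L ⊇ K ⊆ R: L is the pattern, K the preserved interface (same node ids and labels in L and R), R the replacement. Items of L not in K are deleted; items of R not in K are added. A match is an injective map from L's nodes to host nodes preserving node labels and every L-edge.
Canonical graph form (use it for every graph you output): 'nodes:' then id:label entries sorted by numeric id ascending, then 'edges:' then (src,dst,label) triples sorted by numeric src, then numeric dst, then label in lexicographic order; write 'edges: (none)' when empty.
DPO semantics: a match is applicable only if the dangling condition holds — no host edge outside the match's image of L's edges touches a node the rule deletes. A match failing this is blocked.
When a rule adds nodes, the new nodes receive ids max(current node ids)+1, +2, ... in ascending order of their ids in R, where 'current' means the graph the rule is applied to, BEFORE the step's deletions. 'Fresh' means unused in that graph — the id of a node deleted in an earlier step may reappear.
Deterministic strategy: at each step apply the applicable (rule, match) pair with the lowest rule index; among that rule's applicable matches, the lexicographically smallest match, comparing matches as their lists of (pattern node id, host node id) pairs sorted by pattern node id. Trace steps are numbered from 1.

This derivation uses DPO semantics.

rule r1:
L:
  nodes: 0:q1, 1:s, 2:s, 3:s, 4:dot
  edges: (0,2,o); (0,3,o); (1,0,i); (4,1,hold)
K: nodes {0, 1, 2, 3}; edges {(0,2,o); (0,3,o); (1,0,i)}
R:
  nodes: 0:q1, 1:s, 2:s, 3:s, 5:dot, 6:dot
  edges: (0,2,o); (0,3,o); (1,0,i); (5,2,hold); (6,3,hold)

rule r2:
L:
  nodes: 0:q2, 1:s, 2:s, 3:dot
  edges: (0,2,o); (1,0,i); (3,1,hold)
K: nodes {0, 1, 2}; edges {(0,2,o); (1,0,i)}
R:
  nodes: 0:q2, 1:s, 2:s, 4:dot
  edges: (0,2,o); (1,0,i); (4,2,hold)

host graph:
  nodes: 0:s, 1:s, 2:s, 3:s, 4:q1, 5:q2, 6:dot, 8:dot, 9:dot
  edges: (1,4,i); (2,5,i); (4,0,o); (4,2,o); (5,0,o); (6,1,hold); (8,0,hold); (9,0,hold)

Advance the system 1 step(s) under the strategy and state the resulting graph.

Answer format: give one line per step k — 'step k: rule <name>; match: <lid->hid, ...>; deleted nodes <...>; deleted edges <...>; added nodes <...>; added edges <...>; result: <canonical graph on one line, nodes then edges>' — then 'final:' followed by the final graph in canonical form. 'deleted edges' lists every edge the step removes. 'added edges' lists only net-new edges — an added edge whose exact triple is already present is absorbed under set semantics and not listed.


step 1: rule r1; match: 0->4, 1->1, 2->0, 3->2, 4->6; deleted nodes 6; deleted edges (6,1,hold); added nodes 10, 11; added edges (10,0,hold); (11,2,hold); result: nodes: 0:s, 1:s, 2:s, 3:s, 4:q1, 5:q2, 8:dot, 9:dot, 10:dot, 11:dot edges: (1,4,i); (2,5,i); (4,0,o); (4,2,o); (5,0,o); (8,0,hold); (9,0,hold); (10,0,hold); (11,2,hold)
final:
nodes: 0:s, 1:s, 2:s, 3:s, 4:q1, 5:q2, 8:dot, 9:dot, 10:dot, 11:dot
edges: (1,4,i); (2,5,i); (4,0,o); (4,2,o); (5,0,o); (8,0,hold); (9,0,hold); (10,0,hold); (11,2,hold)


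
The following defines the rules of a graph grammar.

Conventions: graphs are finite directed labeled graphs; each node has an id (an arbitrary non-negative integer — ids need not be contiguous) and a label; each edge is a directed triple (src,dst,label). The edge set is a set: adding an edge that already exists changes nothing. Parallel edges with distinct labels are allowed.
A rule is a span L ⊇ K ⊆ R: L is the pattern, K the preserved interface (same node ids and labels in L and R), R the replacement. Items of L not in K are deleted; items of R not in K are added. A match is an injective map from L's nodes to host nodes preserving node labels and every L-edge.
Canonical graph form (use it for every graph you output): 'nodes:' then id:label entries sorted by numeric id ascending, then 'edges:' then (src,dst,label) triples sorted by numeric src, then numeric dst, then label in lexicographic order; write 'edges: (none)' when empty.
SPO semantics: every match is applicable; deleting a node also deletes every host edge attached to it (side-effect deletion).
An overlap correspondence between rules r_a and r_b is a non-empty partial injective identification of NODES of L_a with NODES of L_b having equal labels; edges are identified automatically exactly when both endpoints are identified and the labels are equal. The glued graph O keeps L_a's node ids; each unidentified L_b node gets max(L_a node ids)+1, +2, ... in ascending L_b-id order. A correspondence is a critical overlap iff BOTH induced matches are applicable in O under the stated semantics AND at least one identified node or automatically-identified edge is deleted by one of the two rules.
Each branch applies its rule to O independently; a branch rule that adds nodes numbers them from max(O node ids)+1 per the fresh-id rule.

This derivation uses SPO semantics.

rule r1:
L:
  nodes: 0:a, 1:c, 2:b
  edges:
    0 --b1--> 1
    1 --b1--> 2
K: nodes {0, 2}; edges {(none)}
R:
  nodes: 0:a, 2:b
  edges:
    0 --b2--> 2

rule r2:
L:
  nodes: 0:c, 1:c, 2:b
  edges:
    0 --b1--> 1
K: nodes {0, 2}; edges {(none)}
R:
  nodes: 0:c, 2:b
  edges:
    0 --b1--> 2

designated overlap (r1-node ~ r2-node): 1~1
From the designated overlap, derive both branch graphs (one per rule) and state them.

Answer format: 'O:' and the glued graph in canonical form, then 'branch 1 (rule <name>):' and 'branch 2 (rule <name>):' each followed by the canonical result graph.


O:
nodes: 0:a, 1:c, 2:b, 3:c, 4:b
edges: (0,1,b1); (1,2,b1); (3,1,b1)
branch 1 (rule r1):
nodes: 0:a, 2:b, 3:c, 4:b
edges: (0,2,b2)
branch 2 (rule r2):
nodes: 0:a, 2:b, 3:c, 4:b
edges: (3,4,b1)
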